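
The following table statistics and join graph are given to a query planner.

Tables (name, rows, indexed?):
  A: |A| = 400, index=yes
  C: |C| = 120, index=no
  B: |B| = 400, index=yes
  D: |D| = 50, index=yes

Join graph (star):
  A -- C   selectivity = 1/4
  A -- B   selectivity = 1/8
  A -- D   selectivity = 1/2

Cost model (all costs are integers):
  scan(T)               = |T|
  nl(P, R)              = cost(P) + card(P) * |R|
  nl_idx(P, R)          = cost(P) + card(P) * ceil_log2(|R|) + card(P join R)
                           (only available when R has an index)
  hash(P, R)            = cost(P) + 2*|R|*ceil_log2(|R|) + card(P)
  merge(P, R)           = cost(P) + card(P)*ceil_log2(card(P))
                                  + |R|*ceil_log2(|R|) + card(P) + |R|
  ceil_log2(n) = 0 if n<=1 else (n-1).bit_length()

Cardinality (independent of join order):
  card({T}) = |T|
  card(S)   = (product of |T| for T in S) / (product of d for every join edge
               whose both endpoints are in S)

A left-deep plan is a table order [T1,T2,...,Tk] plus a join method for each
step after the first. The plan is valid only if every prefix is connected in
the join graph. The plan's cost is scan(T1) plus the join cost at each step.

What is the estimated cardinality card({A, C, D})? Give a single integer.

300000

Tables in S: A(400), C(120), D(50)
Edges inside S: A-C(d=4), A-D(d=2)
numerator = 400 * 120 * 50 = 2400000
denominator = 4 * 2 = 8
card(S) = 2400000 / 8 = 300000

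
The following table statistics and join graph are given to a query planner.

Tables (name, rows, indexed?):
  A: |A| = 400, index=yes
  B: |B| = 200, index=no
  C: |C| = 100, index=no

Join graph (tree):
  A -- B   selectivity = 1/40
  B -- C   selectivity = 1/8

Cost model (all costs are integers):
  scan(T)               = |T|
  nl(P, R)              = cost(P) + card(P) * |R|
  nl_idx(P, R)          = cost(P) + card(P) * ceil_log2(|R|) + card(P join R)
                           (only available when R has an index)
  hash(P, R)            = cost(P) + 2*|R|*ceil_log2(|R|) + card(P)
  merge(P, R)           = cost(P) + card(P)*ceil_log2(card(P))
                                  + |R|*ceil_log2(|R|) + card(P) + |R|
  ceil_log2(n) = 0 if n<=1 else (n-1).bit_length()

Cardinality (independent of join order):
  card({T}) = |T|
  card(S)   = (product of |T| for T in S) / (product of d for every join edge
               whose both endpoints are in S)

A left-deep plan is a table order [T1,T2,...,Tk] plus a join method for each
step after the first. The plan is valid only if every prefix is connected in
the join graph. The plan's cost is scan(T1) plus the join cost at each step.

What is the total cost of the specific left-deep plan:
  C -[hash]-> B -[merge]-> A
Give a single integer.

step 1: scan C: cost=100, card=100
step 2: join B via hash
    card(P join B) = 100*200/(8) = 2500
    cost = 100 + 2*200*8 + 100 = 3400
step 3: join A via merge
    card(P join A) = 2500*400/(40) = 25000
    cost = 3400 + 2500*12 + 400*9 + 2500 + 400 = 39900

39900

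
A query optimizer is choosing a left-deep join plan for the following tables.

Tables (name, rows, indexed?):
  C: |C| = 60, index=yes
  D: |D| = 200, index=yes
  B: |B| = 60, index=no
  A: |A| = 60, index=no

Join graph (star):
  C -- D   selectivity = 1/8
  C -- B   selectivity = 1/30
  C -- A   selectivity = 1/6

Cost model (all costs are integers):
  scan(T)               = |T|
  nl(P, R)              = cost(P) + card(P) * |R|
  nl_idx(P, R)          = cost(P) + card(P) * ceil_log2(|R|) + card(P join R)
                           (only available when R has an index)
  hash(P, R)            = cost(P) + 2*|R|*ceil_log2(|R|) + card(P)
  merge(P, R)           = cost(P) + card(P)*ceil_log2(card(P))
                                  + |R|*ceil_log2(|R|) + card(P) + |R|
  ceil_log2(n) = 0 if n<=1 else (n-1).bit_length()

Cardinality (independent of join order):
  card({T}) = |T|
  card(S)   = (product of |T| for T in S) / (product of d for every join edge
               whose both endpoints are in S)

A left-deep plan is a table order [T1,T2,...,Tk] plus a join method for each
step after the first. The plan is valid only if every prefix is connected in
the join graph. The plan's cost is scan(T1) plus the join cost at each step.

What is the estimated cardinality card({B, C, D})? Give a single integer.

3000

Tables in S: B(60), C(60), D(200)
Edges inside S: C-D(d=8), C-B(d=30)
numerator = 60 * 60 * 200 = 720000
denominator = 8 * 30 = 240
card(S) = 720000 / 240 = 3000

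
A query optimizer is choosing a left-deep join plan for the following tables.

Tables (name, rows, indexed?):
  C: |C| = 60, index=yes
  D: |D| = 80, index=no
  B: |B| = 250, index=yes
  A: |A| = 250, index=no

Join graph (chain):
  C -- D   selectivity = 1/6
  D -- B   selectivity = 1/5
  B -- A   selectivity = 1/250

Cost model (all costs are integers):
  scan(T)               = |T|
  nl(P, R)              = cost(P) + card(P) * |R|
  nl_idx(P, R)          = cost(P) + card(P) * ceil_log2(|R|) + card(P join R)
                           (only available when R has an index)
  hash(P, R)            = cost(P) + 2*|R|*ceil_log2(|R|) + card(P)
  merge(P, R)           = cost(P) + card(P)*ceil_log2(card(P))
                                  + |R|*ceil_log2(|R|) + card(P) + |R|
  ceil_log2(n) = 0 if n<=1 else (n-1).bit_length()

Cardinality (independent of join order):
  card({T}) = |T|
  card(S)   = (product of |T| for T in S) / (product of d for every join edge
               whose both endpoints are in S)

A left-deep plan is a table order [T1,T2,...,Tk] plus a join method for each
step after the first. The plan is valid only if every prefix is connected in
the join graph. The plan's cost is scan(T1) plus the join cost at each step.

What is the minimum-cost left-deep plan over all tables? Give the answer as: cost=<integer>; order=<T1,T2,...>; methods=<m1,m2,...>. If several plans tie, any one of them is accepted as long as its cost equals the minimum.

Selinger DP (subsets sized 1..n):
  {C}: scan cost=60, card=60
  {D}: scan cost=80, card=80
  {B}: scan cost=250, card=250
  {A}: scan cost=250, card=250
  {CD}: card=800; try (C,hash)→880, (D,merge)→1120, (C,merge)→1140, (D,hash)→1240, (C,nl_idx)→1360, (D,nl)→4860 …(+1); best=880 via (C,hash)
  {BD}: card=4000; try (D,hash)→1620, (B,merge)→2970, (D,merge)→3140, (B,hash)→4160, (B,nl_idx)→4720, (B,nl)→20080 …(+1); best=1620 via (D,hash)
  {AB}: card=250; try (B,nl_idx)→2500, (B,hash)→4500, (A,hash)→4500, (B,merge)→4750, (A,merge)→4750, (B,nl)→62750 …(+1); best=2500 via (B,nl_idx)
  {BCD}: card=40000; try (B,hash)→5680, (C,hash)→6340, (B,merge)→11930, (B,nl_idx)→47280, (C,merge)→54040, (C,nl_idx)→65620 …(+2); best=5680 via (B,hash)
  {ABD}: card=4000; try (D,hash)→3870, (D,merge)→5390, (A,hash)→9620, (D,nl)→22500, (A,merge)→55870, (A,nl)→1001620; best=3870 via (D,hash)
  {ABCD}: card=40000; try (C,hash)→8590, (A,hash)→49680, (C,merge)→56290, (C,nl_idx)→67870, (C,nl)→243870, (A,merge)→687930 …(+1); best=8590 via (C,hash)

cost=8590; order=A,B,D,C; methods=nl_idx,hash,hash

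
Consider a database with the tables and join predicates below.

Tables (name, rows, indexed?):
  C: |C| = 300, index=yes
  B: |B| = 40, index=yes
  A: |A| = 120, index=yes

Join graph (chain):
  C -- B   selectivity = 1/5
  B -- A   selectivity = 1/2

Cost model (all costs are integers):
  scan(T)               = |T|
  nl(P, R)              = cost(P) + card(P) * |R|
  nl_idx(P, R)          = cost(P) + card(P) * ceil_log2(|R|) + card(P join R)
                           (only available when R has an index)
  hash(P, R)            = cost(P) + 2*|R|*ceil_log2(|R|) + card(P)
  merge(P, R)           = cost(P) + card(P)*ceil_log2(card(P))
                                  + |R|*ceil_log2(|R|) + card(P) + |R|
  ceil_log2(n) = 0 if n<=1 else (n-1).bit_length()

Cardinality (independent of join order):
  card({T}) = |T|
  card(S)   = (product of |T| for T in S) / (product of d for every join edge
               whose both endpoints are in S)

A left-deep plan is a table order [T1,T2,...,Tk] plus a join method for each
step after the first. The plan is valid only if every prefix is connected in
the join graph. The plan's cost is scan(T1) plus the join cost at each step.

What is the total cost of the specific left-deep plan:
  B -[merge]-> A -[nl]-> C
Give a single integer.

721280

step 1: scan B: cost=40, card=40
step 2: join A via merge
    card(P join A) = 40*120/(2) = 2400
    cost = 40 + 40*6 + 120*7 + 40 + 120 = 1280
step 3: join C via nl
    card(P join C) = 2400*300/(5) = 144000
    cost = 1280 + 2400*300 = 721280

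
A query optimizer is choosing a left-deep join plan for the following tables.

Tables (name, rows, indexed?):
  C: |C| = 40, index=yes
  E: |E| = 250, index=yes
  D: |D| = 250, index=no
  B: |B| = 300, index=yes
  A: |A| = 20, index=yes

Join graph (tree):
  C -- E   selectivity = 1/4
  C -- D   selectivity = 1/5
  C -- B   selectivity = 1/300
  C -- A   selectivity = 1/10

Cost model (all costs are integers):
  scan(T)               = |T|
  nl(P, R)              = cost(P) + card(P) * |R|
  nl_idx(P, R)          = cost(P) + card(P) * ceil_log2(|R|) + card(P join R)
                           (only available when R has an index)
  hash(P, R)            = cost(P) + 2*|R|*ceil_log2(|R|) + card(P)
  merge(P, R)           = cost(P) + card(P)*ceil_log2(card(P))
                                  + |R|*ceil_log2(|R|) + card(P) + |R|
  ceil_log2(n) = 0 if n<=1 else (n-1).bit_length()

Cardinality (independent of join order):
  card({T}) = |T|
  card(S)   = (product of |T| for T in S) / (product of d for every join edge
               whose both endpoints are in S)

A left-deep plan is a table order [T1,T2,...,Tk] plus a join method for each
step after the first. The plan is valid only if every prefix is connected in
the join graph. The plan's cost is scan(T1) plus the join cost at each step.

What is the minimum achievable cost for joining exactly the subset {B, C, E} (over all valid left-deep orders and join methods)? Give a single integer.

Selinger DP over subsets of {B,C,E}:
  {C}: scan cost=40, card=40
  {E}: scan cost=250, card=250
  {B}: scan cost=300, card=300
  {CE}: card=2500; try (C,hash)→980, (E,merge)→2570, (C,merge)→2780, (E,nl_idx)→2860, (E,hash)→4080, (C,nl_idx)→4250 …(+2); best=980 via (C,hash)
  {BC}: card=40; try (B,nl_idx)→440, (C,hash)→1080, (C,nl_idx)→2140, (B,merge)→3320, (C,merge)→3580, (B,hash)→5480 …(+2); best=440 via (B,nl_idx)
  {BCE}: card=2500; try (E,merge)→2970, (E,nl_idx)→3260, (E,hash)→4480, (B,hash)→8880, (E,nl)→10440, (B,nl_idx)→25980 …(+2); best=2970 via (E,merge)

2970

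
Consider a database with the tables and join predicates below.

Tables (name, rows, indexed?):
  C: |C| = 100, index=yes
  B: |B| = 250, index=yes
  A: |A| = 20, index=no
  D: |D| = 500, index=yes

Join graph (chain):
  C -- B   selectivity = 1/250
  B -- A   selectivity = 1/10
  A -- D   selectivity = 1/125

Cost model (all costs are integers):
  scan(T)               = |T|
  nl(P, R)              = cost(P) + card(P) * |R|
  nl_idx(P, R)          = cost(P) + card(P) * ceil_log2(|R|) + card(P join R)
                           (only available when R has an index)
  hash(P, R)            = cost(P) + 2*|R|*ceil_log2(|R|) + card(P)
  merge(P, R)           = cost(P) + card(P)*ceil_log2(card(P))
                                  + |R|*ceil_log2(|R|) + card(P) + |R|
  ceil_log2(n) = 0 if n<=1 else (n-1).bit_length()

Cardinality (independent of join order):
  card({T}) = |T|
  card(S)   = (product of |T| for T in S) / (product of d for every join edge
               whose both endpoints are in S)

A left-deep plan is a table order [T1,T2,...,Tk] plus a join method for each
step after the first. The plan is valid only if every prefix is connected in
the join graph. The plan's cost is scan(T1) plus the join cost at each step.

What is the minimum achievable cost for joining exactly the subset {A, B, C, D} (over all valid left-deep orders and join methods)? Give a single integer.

Selinger DP over subsets of {A,B,C,D}:
  {C}: scan cost=100, card=100
  {B}: scan cost=250, card=250
  {A}: scan cost=20, card=20
  {D}: scan cost=500, card=500
  {BC}: card=100; try (B,nl_idx)→1000, (C,hash)→1900, (C,nl_idx)→2100, (B,merge)→3150, (C,merge)→3300, (B,hash)→4200 …(+2); best=1000 via (B,nl_idx)
  {AB}: card=500; try (B,nl_idx)→680, (A,hash)→700, (B,merge)→2390, (A,merge)→2620, (B,hash)→4040, (B,nl)→5020 …(+1); best=680 via (B,nl_idx)
  {AD}: card=80; try (D,nl_idx)→280, (A,hash)→1200, (D,merge)→5140, (A,merge)→5620, (D,hash)→9040, (D,nl)→10020 …(+1); best=280 via (D,nl_idx)
  {ABC}: card=200; try (A,hash)→1300, (A,merge)→1920, (C,hash)→2580, (A,nl)→3000, (C,nl_idx)→4380, (C,merge)→6480 …(+1); best=1300 via (A,hash)
  {ABD}: card=2000; try (B,nl_idx)→2920, (B,merge)→3170, (B,hash)→4360, (D,nl_idx)→7180, (D,hash)→10180, (D,merge)→10680 …(+2); best=2920 via (B,nl_idx)
  {ABCD}: card=800; try (D,nl_idx)→3900, (C,hash)→6320, (D,merge)→8100, (D,hash)→10500, (C,nl_idx)→17720, (C,merge)→27720 …(+2); best=3900 via (D,nl_idx)

3900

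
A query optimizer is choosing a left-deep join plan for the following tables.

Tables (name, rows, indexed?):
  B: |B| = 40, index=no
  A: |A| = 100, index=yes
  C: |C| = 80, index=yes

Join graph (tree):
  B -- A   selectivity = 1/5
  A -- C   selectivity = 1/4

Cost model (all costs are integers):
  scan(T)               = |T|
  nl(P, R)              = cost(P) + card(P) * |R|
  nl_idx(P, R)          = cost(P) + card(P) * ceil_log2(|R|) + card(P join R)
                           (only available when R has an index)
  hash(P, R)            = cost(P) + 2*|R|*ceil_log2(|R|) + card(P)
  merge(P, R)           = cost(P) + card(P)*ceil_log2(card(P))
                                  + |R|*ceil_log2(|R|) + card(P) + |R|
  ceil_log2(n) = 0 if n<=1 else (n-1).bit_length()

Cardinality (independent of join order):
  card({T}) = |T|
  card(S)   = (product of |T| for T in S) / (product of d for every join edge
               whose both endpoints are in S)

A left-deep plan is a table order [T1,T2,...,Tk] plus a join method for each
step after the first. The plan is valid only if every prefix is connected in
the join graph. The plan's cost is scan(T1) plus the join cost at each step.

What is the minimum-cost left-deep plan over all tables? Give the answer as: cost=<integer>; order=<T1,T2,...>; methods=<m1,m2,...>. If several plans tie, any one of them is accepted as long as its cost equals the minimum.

Selinger DP (subsets sized 1..n):
  {B}: scan cost=40, card=40
  {A}: scan cost=100, card=100
  {C}: scan cost=80, card=80
  {AB}: card=800; try (B,hash)→680, (A,merge)→1120, (A,nl_idx)→1120, (B,merge)→1180, (A,hash)→1480, (A,nl)→4040 …(+1); best=680 via (B,hash)
  {AC}: card=2000; try (C,hash)→1320, (A,merge)→1520, (C,merge)→1540, (A,hash)→1560, (A,nl_idx)→2640, (C,nl_idx)→2800 …(+2); best=1320 via (C,hash)
  {ABC}: card=16000; try (C,hash)→2600, (B,hash)→3800, (C,merge)→10120, (C,nl_idx)→22280, (B,merge)→25600, (C,nl)→64680 …(+1); best=2600 via (C,hash)

cost=2600; order=A,B,C; methods=hash,hash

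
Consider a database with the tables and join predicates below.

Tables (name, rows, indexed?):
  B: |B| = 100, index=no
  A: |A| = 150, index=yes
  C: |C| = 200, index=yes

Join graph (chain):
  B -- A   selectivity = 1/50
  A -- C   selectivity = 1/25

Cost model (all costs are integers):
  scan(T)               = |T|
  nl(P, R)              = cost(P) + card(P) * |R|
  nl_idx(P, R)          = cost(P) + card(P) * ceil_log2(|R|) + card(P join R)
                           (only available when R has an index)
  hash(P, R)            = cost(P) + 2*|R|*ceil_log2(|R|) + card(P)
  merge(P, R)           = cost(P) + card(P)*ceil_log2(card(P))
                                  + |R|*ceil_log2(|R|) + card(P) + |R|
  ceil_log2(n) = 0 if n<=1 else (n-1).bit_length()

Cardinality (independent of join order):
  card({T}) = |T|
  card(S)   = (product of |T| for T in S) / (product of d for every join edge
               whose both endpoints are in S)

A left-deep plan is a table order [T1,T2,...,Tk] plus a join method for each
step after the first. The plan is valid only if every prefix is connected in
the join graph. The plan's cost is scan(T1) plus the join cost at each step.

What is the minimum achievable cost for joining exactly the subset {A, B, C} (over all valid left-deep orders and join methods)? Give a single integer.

4700

Selinger DP over subsets of {A,B,C}:
  {B}: scan cost=100, card=100
  {A}: scan cost=150, card=150
  {C}: scan cost=200, card=200
  {AB}: card=300; try (A,nl_idx)→1200, (B,hash)→1700, (A,merge)→2250, (B,merge)→2300, (A,hash)→2600, (A,nl)→15100 …(+1); best=1200 via (A,nl_idx)
  {AC}: card=1200; try (C,nl_idx)→2550, (A,hash)→2800, (A,nl_idx)→3000, (C,merge)→3300, (A,merge)→3350, (C,hash)→3500 …(+2); best=2550 via (C,nl_idx)
  {ABC}: card=2400; try (C,hash)→4700, (B,hash)→5150, (C,merge)→6000, (C,nl_idx)→6000, (B,merge)→17750, (C,nl)→61200 …(+1); best=4700 via (C,hash)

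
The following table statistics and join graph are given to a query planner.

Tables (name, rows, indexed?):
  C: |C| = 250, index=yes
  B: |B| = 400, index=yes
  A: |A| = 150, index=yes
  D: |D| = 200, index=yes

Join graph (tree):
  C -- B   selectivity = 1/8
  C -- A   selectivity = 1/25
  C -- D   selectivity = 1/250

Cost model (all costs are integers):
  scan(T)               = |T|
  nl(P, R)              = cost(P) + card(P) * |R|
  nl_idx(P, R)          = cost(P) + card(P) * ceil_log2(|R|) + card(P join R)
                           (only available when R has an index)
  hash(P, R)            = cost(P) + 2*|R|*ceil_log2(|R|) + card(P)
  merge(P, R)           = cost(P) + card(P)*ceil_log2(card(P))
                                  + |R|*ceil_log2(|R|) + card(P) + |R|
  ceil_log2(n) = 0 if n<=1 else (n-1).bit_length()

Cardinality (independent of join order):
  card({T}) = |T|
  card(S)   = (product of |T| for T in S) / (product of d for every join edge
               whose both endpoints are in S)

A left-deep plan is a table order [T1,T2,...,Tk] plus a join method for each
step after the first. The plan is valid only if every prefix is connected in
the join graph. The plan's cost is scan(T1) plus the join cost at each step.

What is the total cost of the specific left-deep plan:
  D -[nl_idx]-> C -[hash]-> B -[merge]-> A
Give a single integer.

160750

step 1: scan D: cost=200, card=200
step 2: join C via nl_idx
    card(P join C) = 200*250/(250) = 200
    cost = 200 + 200*8 + 200 = 2000
step 3: join B via hash
    card(P join B) = 200*400/(8) = 10000
    cost = 2000 + 2*400*9 + 200 = 9400
step 4: join A via merge
    card(P join A) = 10000*150/(25) = 60000
    cost = 9400 + 10000*14 + 150*8 + 10000 + 150 = 160750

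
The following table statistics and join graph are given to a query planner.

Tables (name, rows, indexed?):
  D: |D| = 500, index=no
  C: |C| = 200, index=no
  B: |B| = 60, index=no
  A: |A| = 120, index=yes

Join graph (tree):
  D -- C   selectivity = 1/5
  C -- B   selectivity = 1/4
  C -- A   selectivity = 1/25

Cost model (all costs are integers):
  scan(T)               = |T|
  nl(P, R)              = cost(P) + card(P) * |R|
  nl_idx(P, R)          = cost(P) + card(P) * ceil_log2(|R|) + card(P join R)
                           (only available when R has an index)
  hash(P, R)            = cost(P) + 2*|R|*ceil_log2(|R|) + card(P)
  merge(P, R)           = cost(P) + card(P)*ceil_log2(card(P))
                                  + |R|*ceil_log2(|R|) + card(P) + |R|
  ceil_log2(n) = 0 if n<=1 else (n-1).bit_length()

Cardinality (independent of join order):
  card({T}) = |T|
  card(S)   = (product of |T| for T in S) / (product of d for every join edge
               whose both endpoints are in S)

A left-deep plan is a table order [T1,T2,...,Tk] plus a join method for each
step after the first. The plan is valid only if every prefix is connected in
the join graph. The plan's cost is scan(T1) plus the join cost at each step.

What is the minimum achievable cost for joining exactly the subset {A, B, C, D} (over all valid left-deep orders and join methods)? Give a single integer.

Selinger DP over subsets of {A,B,C,D}:
  {D}: scan cost=500, card=500
  {C}: scan cost=200, card=200
  {B}: scan cost=60, card=60
  {A}: scan cost=120, card=120
  {CD}: card=20000; try (C,hash)→4200, (D,merge)→7000, (C,merge)→7300, (D,hash)→9400, (D,nl)→100200, (C,nl)→100500; best=4200 via (C,hash)
  {BC}: card=3000; try (B,hash)→1120, (C,merge)→2280, (B,merge)→2420, (C,hash)→3320, (C,nl)→12060, (B,nl)→12200; best=1120 via (B,hash)
  {AC}: card=960; try (A,hash)→2080, (A,nl_idx)→2560, (C,merge)→2880, (A,merge)→2960, (C,hash)→3440, (C,nl)→24120 …(+1); best=2080 via (A,hash)
  {BCD}: card=300000; try (D,hash)→13120, (B,hash)→24920, (D,merge)→45120, (B,merge)→324620, (B,nl)→1204200, (D,nl)→1501120; best=13120 via (D,hash)
  {ACD}: card=96000; try (D,hash)→12040, (D,merge)→17640, (A,hash)→25880, (A,nl_idx)→240200, (A,merge)→325160, (D,nl)→482080 …(+1); best=12040 via (D,hash)
  {ABC}: card=14400; try (B,hash)→3760, (A,hash)→5800, (B,merge)→13060, (A,nl_idx)→36520, (A,merge)→41080, (B,nl)→59680 …(+1); best=3760 via (B,hash)
  {ABCD}: card=1440000; try (D,hash)→27160, (B,hash)→108760, (D,merge)→224760, (A,hash)→314800, (B,merge)→1740460, (A,nl_idx)→3553120 …(+4); best=27160 via (D,hash)

27160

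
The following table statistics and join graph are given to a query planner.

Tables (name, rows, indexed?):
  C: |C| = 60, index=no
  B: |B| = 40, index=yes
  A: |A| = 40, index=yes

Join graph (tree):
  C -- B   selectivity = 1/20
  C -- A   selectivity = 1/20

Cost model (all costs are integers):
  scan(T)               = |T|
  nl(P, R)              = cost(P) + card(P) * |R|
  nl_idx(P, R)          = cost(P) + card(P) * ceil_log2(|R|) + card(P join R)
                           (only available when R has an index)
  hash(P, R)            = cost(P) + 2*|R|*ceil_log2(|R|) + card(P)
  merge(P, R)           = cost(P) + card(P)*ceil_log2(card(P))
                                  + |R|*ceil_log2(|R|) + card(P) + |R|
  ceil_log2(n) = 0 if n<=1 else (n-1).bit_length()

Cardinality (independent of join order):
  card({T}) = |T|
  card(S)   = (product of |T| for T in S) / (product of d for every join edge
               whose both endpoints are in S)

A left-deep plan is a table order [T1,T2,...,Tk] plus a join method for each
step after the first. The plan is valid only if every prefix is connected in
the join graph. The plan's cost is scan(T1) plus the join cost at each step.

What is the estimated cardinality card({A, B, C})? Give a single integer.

Tables in S: A(40), B(40), C(60)
Edges inside S: C-B(d=20), C-A(d=20)
numerator = 40 * 40 * 60 = 96000
denominator = 20 * 20 = 400
card(S) = 96000 / 400 = 240

240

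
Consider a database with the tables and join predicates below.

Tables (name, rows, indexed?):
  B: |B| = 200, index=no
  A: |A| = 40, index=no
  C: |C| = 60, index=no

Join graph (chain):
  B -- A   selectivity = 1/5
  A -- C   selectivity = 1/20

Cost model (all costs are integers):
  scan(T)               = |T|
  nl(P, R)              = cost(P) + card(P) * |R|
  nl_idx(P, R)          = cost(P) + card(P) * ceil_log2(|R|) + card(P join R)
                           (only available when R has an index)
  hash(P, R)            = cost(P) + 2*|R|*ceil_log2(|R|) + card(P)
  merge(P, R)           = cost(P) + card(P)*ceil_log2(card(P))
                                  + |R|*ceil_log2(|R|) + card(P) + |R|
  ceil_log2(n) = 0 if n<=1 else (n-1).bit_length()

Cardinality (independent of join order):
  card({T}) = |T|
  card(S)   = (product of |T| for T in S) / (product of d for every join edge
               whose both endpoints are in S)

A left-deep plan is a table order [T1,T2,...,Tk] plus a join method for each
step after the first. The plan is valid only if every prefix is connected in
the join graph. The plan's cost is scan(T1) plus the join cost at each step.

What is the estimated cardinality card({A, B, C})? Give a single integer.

Tables in S: A(40), B(200), C(60)
Edges inside S: B-A(d=5), A-C(d=20)
numerator = 40 * 200 * 60 = 480000
denominator = 5 * 20 = 100
card(S) = 480000 / 100 = 4800

4800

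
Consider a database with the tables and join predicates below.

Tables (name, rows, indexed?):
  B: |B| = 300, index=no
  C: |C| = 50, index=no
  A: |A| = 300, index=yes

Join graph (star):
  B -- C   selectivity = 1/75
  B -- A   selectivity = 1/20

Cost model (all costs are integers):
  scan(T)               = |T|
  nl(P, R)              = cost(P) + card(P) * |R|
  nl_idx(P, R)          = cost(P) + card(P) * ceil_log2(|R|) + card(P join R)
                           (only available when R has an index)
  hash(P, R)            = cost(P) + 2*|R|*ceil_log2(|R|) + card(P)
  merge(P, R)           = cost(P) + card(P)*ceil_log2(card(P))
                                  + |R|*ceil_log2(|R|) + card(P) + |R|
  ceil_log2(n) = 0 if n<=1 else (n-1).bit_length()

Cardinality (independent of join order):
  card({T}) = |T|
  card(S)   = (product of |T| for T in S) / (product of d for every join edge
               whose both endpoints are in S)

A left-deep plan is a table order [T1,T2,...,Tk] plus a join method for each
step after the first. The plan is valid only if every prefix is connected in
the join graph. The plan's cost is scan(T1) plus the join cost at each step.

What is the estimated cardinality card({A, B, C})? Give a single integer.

3000

Tables in S: A(300), B(300), C(50)
Edges inside S: B-C(d=75), B-A(d=20)
numerator = 300 * 300 * 50 = 4500000
denominator = 75 * 20 = 1500
card(S) = 4500000 / 1500 = 3000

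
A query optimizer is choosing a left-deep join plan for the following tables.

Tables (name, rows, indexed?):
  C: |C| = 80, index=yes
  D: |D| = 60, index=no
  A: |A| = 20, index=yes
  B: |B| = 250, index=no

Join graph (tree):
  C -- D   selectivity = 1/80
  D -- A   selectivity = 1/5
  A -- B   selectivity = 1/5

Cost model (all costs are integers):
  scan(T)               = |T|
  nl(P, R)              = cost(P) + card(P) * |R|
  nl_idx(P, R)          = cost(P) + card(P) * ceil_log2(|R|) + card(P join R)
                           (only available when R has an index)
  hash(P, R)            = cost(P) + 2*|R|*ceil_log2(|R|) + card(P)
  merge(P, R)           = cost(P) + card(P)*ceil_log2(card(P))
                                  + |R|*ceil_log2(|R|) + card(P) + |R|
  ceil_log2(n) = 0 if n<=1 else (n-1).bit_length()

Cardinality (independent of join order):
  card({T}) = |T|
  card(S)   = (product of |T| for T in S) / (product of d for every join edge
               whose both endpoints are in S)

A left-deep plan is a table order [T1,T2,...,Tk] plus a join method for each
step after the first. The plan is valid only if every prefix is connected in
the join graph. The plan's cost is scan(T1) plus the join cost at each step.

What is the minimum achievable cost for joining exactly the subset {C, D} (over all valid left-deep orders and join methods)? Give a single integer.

Selinger DP over subsets of {C,D}:
  {C}: scan cost=80, card=80
  {D}: scan cost=60, card=60
  {CD}: card=60; try (C,nl_idx)→540, (D,hash)→880, (C,merge)→1120, (D,merge)→1140, (C,hash)→1240, (C,nl)→4860 …(+1); best=540 via (C,nl_idx)

540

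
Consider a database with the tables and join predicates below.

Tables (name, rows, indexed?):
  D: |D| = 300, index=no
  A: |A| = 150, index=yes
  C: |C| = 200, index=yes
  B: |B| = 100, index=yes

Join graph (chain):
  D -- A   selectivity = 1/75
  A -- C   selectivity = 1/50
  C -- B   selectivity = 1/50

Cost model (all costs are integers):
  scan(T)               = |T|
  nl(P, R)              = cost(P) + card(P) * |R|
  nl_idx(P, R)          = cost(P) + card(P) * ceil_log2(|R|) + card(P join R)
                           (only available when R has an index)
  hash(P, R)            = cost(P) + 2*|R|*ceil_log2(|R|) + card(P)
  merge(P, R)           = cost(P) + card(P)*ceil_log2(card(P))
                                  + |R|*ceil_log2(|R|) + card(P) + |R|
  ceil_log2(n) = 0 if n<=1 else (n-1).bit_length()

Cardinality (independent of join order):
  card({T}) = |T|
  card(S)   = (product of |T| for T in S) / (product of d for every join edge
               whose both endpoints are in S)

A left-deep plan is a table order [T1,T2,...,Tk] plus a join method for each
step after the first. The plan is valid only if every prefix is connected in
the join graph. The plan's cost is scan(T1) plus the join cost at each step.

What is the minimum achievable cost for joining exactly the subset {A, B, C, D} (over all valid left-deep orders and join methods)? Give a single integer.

10550

Selinger DP over subsets of {A,B,C,D}:
  {D}: scan cost=300, card=300
  {A}: scan cost=150, card=150
  {C}: scan cost=200, card=200
  {B}: scan cost=100, card=100
  {AD}: card=600; try (A,hash)→3000, (A,nl_idx)→3300, (D,merge)→4500, (A,merge)→4650, (D,hash)→5700, (D,nl)→45150 …(+1); best=3000 via (A,hash)
  {AC}: card=600; try (C,nl_idx)→1950, (A,nl_idx)→2400, (A,hash)→2800, (C,merge)→3300, (A,merge)→3350, (C,hash)→3500 …(+2); best=1950 via (C,nl_idx)
  {BC}: card=400; try (C,nl_idx)→1300, (B,hash)→1800, (B,nl_idx)→2000, (C,merge)→2700, (B,merge)→2800, (C,hash)→3400 …(+2); best=1300 via (C,nl_idx)
  {ACD}: card=2400; try (C,hash)→6800, (D,hash)→7950, (C,nl_idx)→10200, (C,merge)→11400, (D,merge)→11550, (C,nl)→123000 …(+1); best=6800 via (C,hash)
  {ABC}: card=1200; try (B,hash)→3950, (A,hash)→4100, (A,nl_idx)→5700, (A,merge)→6650, (B,nl_idx)→7350, (B,merge)→9350 …(+2); best=3950 via (B,hash)
  {ABCD}: card=4800; try (D,hash)→10550, (B,hash)→10600, (D,merge)→21350, (B,nl_idx)→28400, (B,merge)→38800, (B,nl)→246800 …(+1); best=10550 via (D,hash)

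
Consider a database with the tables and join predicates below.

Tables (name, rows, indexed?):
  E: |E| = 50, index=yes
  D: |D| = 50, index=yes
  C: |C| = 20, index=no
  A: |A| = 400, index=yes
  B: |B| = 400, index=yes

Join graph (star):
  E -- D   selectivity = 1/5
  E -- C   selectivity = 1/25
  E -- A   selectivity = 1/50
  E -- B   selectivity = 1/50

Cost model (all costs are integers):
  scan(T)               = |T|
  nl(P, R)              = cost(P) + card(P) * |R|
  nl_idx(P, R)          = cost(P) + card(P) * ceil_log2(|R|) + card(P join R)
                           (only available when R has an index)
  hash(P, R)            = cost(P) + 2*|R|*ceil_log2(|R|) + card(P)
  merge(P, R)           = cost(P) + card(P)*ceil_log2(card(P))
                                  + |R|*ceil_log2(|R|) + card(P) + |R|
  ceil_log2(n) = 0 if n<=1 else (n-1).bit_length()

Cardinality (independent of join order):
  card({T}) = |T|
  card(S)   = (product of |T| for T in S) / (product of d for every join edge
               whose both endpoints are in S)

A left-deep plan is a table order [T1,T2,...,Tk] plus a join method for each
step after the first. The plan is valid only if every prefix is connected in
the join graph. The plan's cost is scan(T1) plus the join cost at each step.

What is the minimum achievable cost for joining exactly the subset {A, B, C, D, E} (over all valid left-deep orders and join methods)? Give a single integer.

9460

Selinger DP over subsets of {A,B,C,D,E}:
  {E}: scan cost=50, card=50
  {D}: scan cost=50, card=50
  {C}: scan cost=20, card=20
  {A}: scan cost=400, card=400
  {B}: scan cost=400, card=400
  {DE}: card=500; try (E,hash)→700, (D,hash)→700, (E,merge)→750, (D,merge)→750, (E,nl_idx)→850, (D,nl_idx)→850 …(+2); best=700 via (E,hash)
  {CE}: card=40; try (E,nl_idx)→180, (C,hash)→300, (E,merge)→490, (C,merge)→520, (E,hash)→640, (E,nl)→1020 …(+1); best=180 via (E,nl_idx)
  {AE}: card=400; try (A,nl_idx)→900, (E,hash)→1400, (E,nl_idx)→3200, (A,merge)→4400, (E,merge)→4750, (A,hash)→7300 …(+2); best=900 via (A,nl_idx)
  {BE}: card=400; try (B,nl_idx)→900, (E,hash)→1400, (E,nl_idx)→3200, (B,merge)→4400, (E,merge)→4750, (B,hash)→7300 …(+2); best=900 via (B,nl_idx)
  {CDE}: card=400; try (D,merge)→810, (D,hash)→820, (D,nl_idx)→820, (C,hash)→1400, (D,nl)→2180, (C,merge)→5820 …(+1); best=810 via (D,merge)
  {ADE}: card=4000; try (D,hash)→1900, (D,merge)→5250, (D,nl_idx)→7300, (A,hash)→8400, (A,nl_idx)→9200, (A,merge)→9700 …(+2); best=1900 via (D,hash)
  {BDE}: card=4000; try (D,hash)→1900, (D,merge)→5250, (D,nl_idx)→7300, (B,hash)→8400, (B,nl_idx)→9200, (B,merge)→9700 …(+2); best=1900 via (D,hash)
  {ACE}: card=320; try (A,nl_idx)→860, (C,hash)→1500, (A,merge)→4460, (C,merge)→5020, (A,hash)→7420, (C,nl)→8900 …(+1); best=860 via (A,nl_idx)
  {BCE}: card=320; try (B,nl_idx)→860, (C,hash)→1500, (B,merge)→4460, (C,merge)→5020, (B,hash)→7420, (C,nl)→8900 …(+1); best=860 via (B,nl_idx)
  {ABE}: card=3200; try (B,nl_idx)→7700, (A,nl_idx)→7700, (B,hash)→8500, (A,hash)→8500, (B,merge)→8900, (A,merge)→8900 …(+2); best=7700 via (B,nl_idx)
  {ACDE}: card=3200; try (D,hash)→1780, (D,merge)→4410, (D,nl_idx)→5980, (C,hash)→6100, (A,nl_idx)→7610, (A,hash)→8410 …(+5); best=1780 via (D,hash)
  {BCDE}: card=3200; try (D,hash)→1780, (D,merge)→4410, (D,nl_idx)→5980, (C,hash)→6100, (B,nl_idx)→7610, (B,hash)→8410 …(+5); best=1780 via (D,hash)
  {ABDE}: card=32000; try (D,hash)→11500, (B,hash)→13100, (A,hash)→13100, (D,merge)→49650, (B,merge)→57900, (A,merge)→57900 …(+6); best=11500 via (D,hash)
  {ABCE}: card=2560; try (B,nl_idx)→6300, (A,nl_idx)→6300, (B,merge)→8060, (A,merge)→8060, (B,hash)→8380, (A,hash)→8380 …(+5); best=6300 via (B,nl_idx)
  {ABCDE}: card=25600; try (D,hash)→9460, (B,hash)→12180, (A,hash)→12180, (D,merge)→39930, (C,hash)→43700, (D,nl_idx)→47260 …(+9); best=9460 via (D,hash)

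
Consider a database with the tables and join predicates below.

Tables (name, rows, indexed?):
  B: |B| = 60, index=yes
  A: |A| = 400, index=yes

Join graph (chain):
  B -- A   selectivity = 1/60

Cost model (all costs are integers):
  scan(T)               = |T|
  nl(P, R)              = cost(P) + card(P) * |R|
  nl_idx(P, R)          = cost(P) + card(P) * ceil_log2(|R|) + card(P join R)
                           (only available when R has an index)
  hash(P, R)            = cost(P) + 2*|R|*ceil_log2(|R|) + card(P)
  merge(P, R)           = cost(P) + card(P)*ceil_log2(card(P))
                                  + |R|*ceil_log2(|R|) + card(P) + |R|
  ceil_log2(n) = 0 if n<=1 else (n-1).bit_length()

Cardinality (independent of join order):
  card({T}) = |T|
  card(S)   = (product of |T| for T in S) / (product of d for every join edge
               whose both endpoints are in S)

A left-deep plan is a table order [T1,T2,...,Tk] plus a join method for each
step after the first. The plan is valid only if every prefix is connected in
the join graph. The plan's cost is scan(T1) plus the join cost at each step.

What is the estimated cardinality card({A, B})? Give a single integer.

400

Tables in S: A(400), B(60)
Edges inside S: B-A(d=60)
numerator = 400 * 60 = 24000
denominator = 60 = 60
card(S) = 24000 / 60 = 400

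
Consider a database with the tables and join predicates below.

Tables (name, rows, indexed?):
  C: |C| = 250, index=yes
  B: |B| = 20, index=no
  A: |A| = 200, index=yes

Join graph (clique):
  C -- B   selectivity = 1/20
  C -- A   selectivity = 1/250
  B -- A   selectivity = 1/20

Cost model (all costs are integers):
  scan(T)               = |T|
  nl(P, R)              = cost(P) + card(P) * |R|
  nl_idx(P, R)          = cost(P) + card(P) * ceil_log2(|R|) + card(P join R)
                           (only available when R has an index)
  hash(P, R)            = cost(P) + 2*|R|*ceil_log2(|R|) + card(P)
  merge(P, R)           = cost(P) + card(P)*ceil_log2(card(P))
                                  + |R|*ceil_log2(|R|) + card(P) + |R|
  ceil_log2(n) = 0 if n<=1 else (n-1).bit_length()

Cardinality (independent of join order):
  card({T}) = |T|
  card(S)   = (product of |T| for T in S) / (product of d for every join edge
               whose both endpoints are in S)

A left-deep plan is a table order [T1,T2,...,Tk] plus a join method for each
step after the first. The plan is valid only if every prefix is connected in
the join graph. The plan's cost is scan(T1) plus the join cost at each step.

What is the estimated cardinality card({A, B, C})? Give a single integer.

Tables in S: A(200), B(20), C(250)
Edges inside S: C-B(d=20), C-A(d=250), B-A(d=20)
numerator = 200 * 20 * 250 = 1000000
denominator = 20 * 250 * 20 = 100000
card(S) = 1000000 / 100000 = 10

10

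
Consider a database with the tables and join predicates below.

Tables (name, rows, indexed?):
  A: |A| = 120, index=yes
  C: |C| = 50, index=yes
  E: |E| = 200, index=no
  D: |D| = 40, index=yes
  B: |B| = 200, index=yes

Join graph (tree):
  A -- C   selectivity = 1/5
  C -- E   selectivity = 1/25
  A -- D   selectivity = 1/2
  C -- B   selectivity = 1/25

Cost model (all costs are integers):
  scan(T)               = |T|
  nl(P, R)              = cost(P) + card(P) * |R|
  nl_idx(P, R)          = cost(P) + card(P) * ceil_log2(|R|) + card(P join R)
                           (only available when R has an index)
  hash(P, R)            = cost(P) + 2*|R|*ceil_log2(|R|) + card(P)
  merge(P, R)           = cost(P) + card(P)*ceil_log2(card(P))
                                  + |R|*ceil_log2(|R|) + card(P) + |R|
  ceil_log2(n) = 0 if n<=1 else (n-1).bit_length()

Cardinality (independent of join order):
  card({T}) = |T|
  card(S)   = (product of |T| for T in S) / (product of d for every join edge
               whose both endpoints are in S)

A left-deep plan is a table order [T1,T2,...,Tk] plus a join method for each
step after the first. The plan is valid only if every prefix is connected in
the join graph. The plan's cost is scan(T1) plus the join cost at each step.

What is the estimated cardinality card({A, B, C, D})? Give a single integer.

Tables in S: A(120), B(200), C(50), D(40)
Edges inside S: A-C(d=5), A-D(d=2), C-B(d=25)
numerator = 120 * 200 * 50 * 40 = 48000000
denominator = 5 * 2 * 25 = 250
card(S) = 48000000 / 250 = 192000

192000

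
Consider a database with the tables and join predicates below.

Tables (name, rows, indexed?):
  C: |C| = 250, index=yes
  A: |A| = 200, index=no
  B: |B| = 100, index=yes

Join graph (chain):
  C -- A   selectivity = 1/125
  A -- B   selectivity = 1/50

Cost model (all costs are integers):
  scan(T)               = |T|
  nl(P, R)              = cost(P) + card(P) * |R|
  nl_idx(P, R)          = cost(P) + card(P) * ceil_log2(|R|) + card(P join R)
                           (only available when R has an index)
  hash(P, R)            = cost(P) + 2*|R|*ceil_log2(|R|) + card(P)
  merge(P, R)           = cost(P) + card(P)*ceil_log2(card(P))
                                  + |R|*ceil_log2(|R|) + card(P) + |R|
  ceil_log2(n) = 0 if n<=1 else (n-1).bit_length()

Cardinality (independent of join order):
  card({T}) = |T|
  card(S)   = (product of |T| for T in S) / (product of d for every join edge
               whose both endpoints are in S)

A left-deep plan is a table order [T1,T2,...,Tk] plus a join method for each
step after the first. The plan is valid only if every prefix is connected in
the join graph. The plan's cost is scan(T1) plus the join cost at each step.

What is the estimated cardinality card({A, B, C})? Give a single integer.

800

Tables in S: A(200), B(100), C(250)
Edges inside S: C-A(d=125), A-B(d=50)
numerator = 200 * 100 * 250 = 5000000
denominator = 125 * 50 = 6250
card(S) = 5000000 / 6250 = 800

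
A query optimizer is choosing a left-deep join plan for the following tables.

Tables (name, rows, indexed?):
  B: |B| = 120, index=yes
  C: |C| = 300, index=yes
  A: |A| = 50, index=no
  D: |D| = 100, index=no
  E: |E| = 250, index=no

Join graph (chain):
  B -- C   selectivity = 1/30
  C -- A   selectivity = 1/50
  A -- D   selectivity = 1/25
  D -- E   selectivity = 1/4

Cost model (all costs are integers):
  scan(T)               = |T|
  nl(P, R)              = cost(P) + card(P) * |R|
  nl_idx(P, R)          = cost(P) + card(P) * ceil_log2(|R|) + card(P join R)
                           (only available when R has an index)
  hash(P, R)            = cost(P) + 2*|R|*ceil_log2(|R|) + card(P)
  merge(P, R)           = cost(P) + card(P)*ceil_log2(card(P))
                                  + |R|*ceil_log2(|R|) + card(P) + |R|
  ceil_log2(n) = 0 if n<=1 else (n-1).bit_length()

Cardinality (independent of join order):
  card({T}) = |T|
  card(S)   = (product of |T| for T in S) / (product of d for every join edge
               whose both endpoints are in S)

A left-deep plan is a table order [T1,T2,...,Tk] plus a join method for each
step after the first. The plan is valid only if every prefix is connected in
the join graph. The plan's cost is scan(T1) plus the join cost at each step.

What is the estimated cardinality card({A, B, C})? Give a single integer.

Tables in S: A(50), B(120), C(300)
Edges inside S: B-C(d=30), C-A(d=50)
numerator = 50 * 120 * 300 = 1800000
denominator = 30 * 50 = 1500
card(S) = 1800000 / 1500 = 1200

1200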